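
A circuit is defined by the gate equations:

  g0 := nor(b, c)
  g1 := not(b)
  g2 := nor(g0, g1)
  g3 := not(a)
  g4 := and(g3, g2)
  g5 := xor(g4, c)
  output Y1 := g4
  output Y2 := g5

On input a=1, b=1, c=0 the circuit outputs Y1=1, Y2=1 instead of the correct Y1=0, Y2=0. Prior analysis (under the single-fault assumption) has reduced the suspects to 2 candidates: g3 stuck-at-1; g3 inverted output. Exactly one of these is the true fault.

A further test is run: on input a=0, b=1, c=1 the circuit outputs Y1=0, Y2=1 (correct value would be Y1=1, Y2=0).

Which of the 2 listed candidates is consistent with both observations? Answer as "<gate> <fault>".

g3 inverted output

Evaluate each candidate on input a=0, b=1, c=1:
  g3 stuck-at-1: g0=0, g1=0, g2=1, g3=1 [stuck-at-1], g4=1, g5=0 → Y1=1, Y2=0 — eliminated
  g3 inverted output: g0=0, g1=0, g2=1, g3=0 [inverted output], g4=0, g5=1 → Y1=0, Y2=1 — matches
Only g3 inverted output reproduces the observed Y1=0, Y2=1.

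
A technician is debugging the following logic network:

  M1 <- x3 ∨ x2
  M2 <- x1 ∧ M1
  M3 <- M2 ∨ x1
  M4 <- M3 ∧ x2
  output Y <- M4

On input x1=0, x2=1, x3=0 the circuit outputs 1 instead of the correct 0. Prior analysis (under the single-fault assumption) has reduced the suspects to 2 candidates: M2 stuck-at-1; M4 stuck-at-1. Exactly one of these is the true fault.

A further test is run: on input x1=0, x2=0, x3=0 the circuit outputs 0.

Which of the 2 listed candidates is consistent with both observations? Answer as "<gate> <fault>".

Evaluate each candidate on input x1=0, x2=0, x3=0:
  M2 stuck-at-1: M1=0, M2=1 [stuck-at-1], M3=1, M4=0 → 0 — matches
  M4 stuck-at-1: M1=0, M2=0, M3=0, M4=1 [stuck-at-1] → 1 — eliminated
Only M2 stuck-at-1 reproduces the observed 0.

M2 stuck-at-1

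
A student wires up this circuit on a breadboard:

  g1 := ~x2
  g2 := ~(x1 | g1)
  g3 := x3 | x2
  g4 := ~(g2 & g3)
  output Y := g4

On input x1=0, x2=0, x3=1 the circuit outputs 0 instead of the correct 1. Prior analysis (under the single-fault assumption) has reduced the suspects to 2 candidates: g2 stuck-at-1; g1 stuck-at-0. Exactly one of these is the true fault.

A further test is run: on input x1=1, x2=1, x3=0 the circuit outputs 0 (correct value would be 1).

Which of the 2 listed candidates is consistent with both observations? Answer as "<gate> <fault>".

g2 stuck-at-1

Evaluate each candidate on input x1=1, x2=1, x3=0:
  g2 stuck-at-1: g1=0, g2=1 [stuck-at-1], g3=1, g4=0 → 0 — matches
  g1 stuck-at-0: g1=0 [stuck-at-0], g2=0, g3=1, g4=1 → 1 — eliminated
Only g2 stuck-at-1 reproduces the observed 0.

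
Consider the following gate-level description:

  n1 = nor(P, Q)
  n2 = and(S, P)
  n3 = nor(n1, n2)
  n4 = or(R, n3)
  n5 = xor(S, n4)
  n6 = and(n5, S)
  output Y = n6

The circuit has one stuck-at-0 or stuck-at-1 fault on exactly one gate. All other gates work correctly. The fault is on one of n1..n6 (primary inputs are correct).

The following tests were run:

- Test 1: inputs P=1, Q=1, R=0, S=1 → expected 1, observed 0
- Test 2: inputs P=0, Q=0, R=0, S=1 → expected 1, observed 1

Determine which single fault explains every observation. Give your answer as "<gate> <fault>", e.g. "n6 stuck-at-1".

n2 stuck-at-0

Fault-free values for test 1 (P=1, Q=1, R=0, S=1): n1=0, n2=1, n3=0, n4=0, n5=1, n6=1, giving Y=1. Observed 0.
Test 1: faults giving observed 0 are {n2 stuck-at-0, n3 stuck-at-1, n4 stuck-at-1, n5 stuck-at-0, n6 stuck-at-0}.
Test 2 (P=0, Q=0, R=0, S=1): fault-free n1=1, n2=0, n3=0, n4=0, n5=1, n6=1 → 1; observed 1. Eliminates n3 stuck-at-1, n4 stuck-at-1, n5 stuck-at-0, n6 stuck-at-0.
Only n2 stuck-at-0 is consistent with every test.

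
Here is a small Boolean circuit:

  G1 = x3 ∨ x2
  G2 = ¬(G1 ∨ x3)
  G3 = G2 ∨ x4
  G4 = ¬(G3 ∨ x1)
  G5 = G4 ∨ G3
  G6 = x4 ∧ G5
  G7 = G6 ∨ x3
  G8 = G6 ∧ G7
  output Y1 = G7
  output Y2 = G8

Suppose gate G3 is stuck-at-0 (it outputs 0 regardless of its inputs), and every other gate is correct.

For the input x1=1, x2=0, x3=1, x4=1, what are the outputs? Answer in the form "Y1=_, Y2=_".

Y1=1, Y2=0

Propagate with G3 forced: G1=1, G2=0, G3=0 [stuck-at-0], G4=0, G5=0, G6=0, G7=1, G8=0.
So the outputs are Y1=1, Y2=0. (Without the fault they would be Y1=1, Y2=1.)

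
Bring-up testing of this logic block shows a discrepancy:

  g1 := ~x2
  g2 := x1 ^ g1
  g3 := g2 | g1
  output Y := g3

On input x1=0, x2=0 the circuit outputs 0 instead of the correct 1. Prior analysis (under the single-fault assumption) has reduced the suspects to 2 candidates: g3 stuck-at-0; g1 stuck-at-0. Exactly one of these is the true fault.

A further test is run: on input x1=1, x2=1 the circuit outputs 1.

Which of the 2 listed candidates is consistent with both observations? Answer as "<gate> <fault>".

Evaluate each candidate on input x1=1, x2=1:
  g3 stuck-at-0: g1=0, g2=1, g3=0 [stuck-at-0] → 0 — eliminated
  g1 stuck-at-0: g1=0 [stuck-at-0], g2=1, g3=1 → 1 — matches
Only g1 stuck-at-0 reproduces the observed 1.

g1 stuck-at-0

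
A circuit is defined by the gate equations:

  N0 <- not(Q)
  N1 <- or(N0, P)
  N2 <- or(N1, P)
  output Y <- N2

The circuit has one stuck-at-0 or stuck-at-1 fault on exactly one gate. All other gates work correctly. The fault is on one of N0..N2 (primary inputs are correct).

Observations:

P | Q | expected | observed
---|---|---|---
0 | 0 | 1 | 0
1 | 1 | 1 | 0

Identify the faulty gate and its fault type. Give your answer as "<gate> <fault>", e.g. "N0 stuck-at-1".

Fault-free values for test 1 (P=0, Q=0): N0=1, N1=1, N2=1, giving Y=1. Observed 0.
Test 1: faults giving observed 0 are {N0 stuck-at-0, N1 stuck-at-0, N2 stuck-at-0}.
Test 2 (P=1, Q=1): fault-free N0=0, N1=1, N2=1 → 1; observed 0. Eliminates N0 stuck-at-0, N1 stuck-at-0.
Only N2 stuck-at-0 is consistent with every test.

N2 stuck-at-0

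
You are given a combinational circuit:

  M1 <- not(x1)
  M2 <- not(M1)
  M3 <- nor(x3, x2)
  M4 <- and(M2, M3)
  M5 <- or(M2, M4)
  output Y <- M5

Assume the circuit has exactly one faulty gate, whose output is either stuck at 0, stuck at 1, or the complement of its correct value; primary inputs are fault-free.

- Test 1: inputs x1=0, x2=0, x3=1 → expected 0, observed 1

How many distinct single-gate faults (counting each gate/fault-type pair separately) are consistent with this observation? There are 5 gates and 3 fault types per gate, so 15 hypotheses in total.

8

Fault-free: M1=1, M2=0, M3=0, M4=0, M5=0 → 0. Observed 1.
  M1: stuck-at-0, inverted output ✓; others ✗
  M2: stuck-at-1, inverted output ✓; others ✗
  M3: none of the 3 fault types match ✗
  M4: stuck-at-1, inverted output ✓; others ✗
  M5: stuck-at-1, inverted output ✓; others ✗
Consistent faults: {M1 stuck-at-0, M1 inverted output, M2 stuck-at-1, M2 inverted output, M4 stuck-at-1, M4 inverted output, M5 stuck-at-1, M5 inverted output} — 8 in all.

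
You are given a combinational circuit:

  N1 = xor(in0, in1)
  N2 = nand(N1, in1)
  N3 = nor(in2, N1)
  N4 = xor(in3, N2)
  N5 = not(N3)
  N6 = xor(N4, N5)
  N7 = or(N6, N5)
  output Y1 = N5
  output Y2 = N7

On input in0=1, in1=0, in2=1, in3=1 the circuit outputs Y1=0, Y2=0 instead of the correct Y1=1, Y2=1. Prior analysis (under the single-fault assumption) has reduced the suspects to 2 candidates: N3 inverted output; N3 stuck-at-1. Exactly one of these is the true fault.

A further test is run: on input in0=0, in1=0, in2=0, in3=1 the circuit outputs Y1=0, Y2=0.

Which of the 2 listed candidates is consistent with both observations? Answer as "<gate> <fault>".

Evaluate each candidate on input in0=0, in1=0, in2=0, in3=1:
  N3 inverted output: N1=0, N2=1, N3=0 [inverted output], N4=0, N5=1, N6=1, N7=1 → Y1=1, Y2=1 — eliminated
  N3 stuck-at-1: N1=0, N2=1, N3=1 [stuck-at-1], N4=0, N5=0, N6=0, N7=0 → Y1=0, Y2=0 — matches
Only N3 stuck-at-1 reproduces the observed Y1=0, Y2=0.

N3 stuck-at-1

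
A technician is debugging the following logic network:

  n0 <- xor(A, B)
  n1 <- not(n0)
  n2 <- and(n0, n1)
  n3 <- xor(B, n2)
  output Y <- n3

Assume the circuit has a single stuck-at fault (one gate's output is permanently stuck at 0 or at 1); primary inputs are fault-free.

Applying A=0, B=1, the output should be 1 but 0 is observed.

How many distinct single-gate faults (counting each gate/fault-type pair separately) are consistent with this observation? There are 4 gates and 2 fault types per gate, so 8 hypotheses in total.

Fault-free: n0=1, n1=0, n2=0, n3=1 → 1. Observed 0.
  n0 stuck-at-0: output 1 ✗
  n0 stuck-at-1: output 1 ✗
  n1 stuck-at-0: output 1 ✗
  n1 stuck-at-1: output 0 ✓
  n2 stuck-at-0: output 1 ✗
  n2 stuck-at-1: output 0 ✓
  n3 stuck-at-0: output 0 ✓
  n3 stuck-at-1: output 1 ✗
Consistent faults: {n1 stuck-at-1, n2 stuck-at-1, n3 stuck-at-0} — 3 in all.

3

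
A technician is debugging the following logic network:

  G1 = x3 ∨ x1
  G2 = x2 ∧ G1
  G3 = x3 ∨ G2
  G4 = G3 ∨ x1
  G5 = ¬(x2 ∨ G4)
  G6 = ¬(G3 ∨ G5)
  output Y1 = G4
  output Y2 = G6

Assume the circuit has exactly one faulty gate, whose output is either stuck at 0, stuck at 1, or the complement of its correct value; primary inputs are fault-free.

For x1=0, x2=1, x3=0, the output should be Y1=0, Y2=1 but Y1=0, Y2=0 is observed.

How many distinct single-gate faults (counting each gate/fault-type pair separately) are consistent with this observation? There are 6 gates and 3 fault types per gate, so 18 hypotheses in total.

Fault-free: G1=0, G2=0, G3=0, G4=0, G5=0, G6=1 → Y1=0, Y2=1. Observed Y1=0, Y2=0.
  G1: none of the 3 fault types match ✗
  G2: none of the 3 fault types match ✗
  G3: none of the 3 fault types match ✗
  G4: none of the 3 fault types match ✗
  G5: stuck-at-1, inverted output ✓; others ✗
  G6: stuck-at-0, inverted output ✓; others ✗
Consistent faults: {G5 stuck-at-1, G5 inverted output, G6 stuck-at-0, G6 inverted output} — 4 in all.

4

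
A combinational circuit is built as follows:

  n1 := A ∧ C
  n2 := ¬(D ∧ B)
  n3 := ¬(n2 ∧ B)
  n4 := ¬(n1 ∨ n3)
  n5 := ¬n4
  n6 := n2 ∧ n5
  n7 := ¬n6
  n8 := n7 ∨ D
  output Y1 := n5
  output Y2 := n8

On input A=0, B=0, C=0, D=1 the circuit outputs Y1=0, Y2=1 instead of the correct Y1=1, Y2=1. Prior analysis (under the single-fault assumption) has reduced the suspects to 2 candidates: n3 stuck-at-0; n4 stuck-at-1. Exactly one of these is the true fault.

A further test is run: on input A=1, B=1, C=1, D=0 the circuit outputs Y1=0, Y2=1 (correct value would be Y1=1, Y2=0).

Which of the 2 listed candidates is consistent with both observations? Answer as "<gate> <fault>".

n4 stuck-at-1

Evaluate each candidate on input A=1, B=1, C=1, D=0:
  n3 stuck-at-0: n1=1, n2=1, n3=0 [stuck-at-0], n4=0, n5=1, n6=1, n7=0, n8=0 → Y1=1, Y2=0 — eliminated
  n4 stuck-at-1: n1=1, n2=1, n3=0, n4=1 [stuck-at-1], n5=0, n6=0, n7=1, n8=1 → Y1=0, Y2=1 — matches
Only n4 stuck-at-1 reproduces the observed Y1=0, Y2=1.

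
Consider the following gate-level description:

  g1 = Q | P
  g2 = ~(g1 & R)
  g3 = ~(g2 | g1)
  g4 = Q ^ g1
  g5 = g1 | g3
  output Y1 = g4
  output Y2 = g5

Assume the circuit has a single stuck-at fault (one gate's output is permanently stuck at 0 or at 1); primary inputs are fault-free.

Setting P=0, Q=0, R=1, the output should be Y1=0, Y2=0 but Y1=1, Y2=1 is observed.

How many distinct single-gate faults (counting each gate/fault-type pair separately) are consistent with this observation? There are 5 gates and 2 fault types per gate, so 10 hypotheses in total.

Fault-free: g1=0, g2=1, g3=0, g4=0, g5=0 → Y1=0, Y2=0. Observed Y1=1, Y2=1.
  g1 stuck-at-0: output Y1=0, Y2=0 ✗
  g1 stuck-at-1: output Y1=1, Y2=1 ✓
  g2 stuck-at-0: output Y1=0, Y2=1 ✗
  g2 stuck-at-1: output Y1=0, Y2=0 ✗
  g3 stuck-at-0: output Y1=0, Y2=0 ✗
  g3 stuck-at-1: output Y1=0, Y2=1 ✗
  g4 stuck-at-0: output Y1=0, Y2=0 ✗
  g4 stuck-at-1: output Y1=1, Y2=0 ✗
  g5 stuck-at-0: output Y1=0, Y2=0 ✗
  g5 stuck-at-1: output Y1=0, Y2=1 ✗
Consistent faults: {g1 stuck-at-1} — 1 in all.

1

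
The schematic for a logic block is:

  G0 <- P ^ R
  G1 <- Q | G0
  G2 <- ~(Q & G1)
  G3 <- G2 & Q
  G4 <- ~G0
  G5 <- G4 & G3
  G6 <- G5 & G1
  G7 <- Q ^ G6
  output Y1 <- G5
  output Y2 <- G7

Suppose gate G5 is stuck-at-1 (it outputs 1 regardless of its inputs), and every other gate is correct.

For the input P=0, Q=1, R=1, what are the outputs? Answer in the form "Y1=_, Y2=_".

Y1=1, Y2=0

Propagate with G5 forced: G0=1, G1=1, G2=0, G3=0, G4=0, G5=1 [stuck-at-1], G6=1, G7=0.
So the outputs are Y1=1, Y2=0. (Without the fault they would be Y1=0, Y2=1.)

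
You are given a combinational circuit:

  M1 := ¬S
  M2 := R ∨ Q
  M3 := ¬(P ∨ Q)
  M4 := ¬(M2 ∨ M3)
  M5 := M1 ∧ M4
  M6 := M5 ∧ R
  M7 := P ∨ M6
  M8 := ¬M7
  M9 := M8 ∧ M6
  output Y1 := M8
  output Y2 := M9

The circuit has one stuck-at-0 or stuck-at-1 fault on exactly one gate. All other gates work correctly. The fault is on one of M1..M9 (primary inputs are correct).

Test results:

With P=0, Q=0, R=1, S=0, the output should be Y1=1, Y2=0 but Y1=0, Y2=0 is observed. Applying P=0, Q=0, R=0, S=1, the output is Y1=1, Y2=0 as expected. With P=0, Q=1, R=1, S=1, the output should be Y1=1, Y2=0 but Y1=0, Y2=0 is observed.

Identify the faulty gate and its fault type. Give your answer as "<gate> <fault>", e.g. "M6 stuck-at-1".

Fault-free values for test 1 (P=0, Q=0, R=1, S=0): M1=1, M2=1, M3=1, M4=0, M5=0, M6=0, M7=0, M8=1, M9=0, giving Y1=1, Y2=0. Observed Y1=0, Y2=0.
Test 1: faults giving observed Y1=0, Y2=0 are {M4 stuck-at-1, M5 stuck-at-1, M6 stuck-at-1, M7 stuck-at-1, M8 stuck-at-0}.
Test 2 (P=0, Q=0, R=0, S=1): fault-free M1=0, M2=0, M3=1, M4=0, M5=0, M6=0, M7=0, M8=1, M9=0 → Y1=1, Y2=0; observed Y1=1, Y2=0. Eliminates M6 stuck-at-1, M7 stuck-at-1, M8 stuck-at-0.
Test 3 (P=0, Q=1, R=1, S=1): fault-free M1=0, M2=1, M3=0, M4=0, M5=0, M6=0, M7=0, M8=1, M9=0 → Y1=1, Y2=0; observed Y1=0, Y2=0. Eliminates M4 stuck-at-1.
Only M5 stuck-at-1 is consistent with every test.

M5 stuck-at-1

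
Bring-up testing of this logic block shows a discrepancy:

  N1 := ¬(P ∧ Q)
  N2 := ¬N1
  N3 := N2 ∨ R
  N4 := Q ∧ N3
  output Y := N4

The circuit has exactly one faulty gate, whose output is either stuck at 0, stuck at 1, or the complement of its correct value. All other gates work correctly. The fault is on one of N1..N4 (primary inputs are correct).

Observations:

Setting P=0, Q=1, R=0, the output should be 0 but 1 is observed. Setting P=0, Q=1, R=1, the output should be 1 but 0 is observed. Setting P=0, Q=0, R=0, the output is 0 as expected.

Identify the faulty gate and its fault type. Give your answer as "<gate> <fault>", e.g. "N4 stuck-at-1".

Fault-free values for test 1 (P=0, Q=1, R=0): N1=1, N2=0, N3=0, N4=0, giving Y=0. Observed 1.
Test 1: faults giving observed 1 are {N1 stuck-at-0, N1 inverted output, N2 stuck-at-1, N2 inverted output, N3 stuck-at-1, N3 inverted output, N4 stuck-at-1, N4 inverted output}.
Test 2 (P=0, Q=1, R=1): fault-free N1=1, N2=0, N3=1, N4=1 → 1; observed 0. Eliminates N1 stuck-at-0, N1 inverted output, N2 stuck-at-1, N2 inverted output, N3 stuck-at-1, N4 stuck-at-1.
Test 3 (P=0, Q=0, R=0): fault-free N1=1, N2=0, N3=0, N4=0 → 0; observed 0. Eliminates N4 inverted output.
Only N3 inverted output is consistent with every test.

N3 inverted output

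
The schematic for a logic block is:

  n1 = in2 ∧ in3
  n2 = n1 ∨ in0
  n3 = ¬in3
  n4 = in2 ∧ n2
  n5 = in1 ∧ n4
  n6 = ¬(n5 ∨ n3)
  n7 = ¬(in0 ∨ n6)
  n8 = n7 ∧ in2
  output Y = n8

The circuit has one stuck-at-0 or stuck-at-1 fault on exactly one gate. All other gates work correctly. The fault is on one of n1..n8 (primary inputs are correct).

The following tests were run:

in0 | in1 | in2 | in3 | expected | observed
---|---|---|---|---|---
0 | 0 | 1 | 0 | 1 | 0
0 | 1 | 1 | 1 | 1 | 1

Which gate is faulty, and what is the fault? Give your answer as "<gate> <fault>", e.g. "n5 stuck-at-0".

Fault-free values for test 1 (in0=0, in1=0, in2=1, in3=0): n1=0, n2=0, n3=1, n4=0, n5=0, n6=0, n7=1, n8=1, giving Y=1. Observed 0.
Test 1: faults giving observed 0 are {n3 stuck-at-0, n6 stuck-at-1, n7 stuck-at-0, n8 stuck-at-0}.
Test 2 (in0=0, in1=1, in2=1, in3=1): fault-free n1=1, n2=1, n3=0, n4=1, n5=1, n6=0, n7=1, n8=1 → 1; observed 1. Eliminates n6 stuck-at-1, n7 stuck-at-0, n8 stuck-at-0.
Only n3 stuck-at-0 is consistent with every test.

n3 stuck-at-0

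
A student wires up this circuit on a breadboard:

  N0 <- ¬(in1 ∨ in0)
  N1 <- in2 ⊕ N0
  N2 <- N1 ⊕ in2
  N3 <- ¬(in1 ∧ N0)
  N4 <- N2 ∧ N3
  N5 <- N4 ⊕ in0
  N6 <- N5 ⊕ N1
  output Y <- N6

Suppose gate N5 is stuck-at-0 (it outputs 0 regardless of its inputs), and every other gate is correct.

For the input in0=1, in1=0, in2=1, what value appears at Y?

1

Propagate with N5 forced: N0=0, N1=1, N2=0, N3=1, N4=0, N5=0 [stuck-at-0], N6=1.
So Y = 1. (Without the fault it would be 0.)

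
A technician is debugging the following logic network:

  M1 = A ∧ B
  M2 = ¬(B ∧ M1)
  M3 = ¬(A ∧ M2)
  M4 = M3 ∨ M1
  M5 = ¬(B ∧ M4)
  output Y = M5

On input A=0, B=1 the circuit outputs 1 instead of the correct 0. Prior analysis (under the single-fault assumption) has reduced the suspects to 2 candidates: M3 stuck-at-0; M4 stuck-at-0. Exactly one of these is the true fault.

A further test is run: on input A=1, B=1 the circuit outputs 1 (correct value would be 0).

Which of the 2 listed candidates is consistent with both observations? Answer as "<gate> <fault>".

M4 stuck-at-0

Evaluate each candidate on input A=1, B=1:
  M3 stuck-at-0: M1=1, M2=0, M3=0 [stuck-at-0], M4=1, M5=0 → 0 — eliminated
  M4 stuck-at-0: M1=1, M2=0, M3=1, M4=0 [stuck-at-0], M5=1 → 1 — matches
Only M4 stuck-at-0 reproduces the observed 1.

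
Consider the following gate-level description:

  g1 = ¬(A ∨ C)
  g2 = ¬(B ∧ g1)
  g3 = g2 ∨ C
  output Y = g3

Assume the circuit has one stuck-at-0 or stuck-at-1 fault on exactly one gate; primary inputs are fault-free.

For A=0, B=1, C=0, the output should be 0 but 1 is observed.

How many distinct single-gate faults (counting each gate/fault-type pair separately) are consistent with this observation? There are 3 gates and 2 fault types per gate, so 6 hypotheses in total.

3

Fault-free: g1=1, g2=0, g3=0 → 0. Observed 1.
  g1 stuck-at-0: output 1 ✓
  g1 stuck-at-1: output 0 ✗
  g2 stuck-at-0: output 0 ✗
  g2 stuck-at-1: output 1 ✓
  g3 stuck-at-0: output 0 ✗
  g3 stuck-at-1: output 1 ✓
Consistent faults: {g1 stuck-at-0, g2 stuck-at-1, g3 stuck-at-1} — 3 in all.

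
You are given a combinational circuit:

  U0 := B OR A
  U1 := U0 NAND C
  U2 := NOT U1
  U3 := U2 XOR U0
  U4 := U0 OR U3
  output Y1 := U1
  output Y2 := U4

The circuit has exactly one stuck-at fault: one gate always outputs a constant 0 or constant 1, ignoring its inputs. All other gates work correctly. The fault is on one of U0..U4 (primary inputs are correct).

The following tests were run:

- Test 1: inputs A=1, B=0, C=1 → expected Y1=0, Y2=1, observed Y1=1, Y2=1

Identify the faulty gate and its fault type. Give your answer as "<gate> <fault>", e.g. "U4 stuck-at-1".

U1 stuck-at-1

Fault-free values for test 1 (A=1, B=0, C=1): U0=1, U1=0, U2=1, U3=0, U4=1, giving Y1=0, Y2=1. Observed Y1=1, Y2=1.
Test 1: faults giving observed Y1=1, Y2=1 are {U1 stuck-at-1}.
Only U1 stuck-at-1 is consistent with every test.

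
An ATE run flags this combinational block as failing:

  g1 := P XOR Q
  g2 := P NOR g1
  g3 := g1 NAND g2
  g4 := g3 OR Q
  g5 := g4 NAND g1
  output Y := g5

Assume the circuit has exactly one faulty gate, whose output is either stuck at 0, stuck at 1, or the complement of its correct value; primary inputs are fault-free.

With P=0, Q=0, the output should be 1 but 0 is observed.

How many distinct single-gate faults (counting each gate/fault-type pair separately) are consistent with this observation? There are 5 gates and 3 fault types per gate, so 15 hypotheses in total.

4

Fault-free: g1=0, g2=1, g3=1, g4=1, g5=1 → 1. Observed 0.
  g1: stuck-at-1, inverted output ✓; others ✗
  g2: none of the 3 fault types match ✗
  g3: none of the 3 fault types match ✗
  g4: none of the 3 fault types match ✗
  g5: stuck-at-0, inverted output ✓; others ✗
Consistent faults: {g1 stuck-at-1, g1 inverted output, g5 stuck-at-0, g5 inverted output} — 4 in all.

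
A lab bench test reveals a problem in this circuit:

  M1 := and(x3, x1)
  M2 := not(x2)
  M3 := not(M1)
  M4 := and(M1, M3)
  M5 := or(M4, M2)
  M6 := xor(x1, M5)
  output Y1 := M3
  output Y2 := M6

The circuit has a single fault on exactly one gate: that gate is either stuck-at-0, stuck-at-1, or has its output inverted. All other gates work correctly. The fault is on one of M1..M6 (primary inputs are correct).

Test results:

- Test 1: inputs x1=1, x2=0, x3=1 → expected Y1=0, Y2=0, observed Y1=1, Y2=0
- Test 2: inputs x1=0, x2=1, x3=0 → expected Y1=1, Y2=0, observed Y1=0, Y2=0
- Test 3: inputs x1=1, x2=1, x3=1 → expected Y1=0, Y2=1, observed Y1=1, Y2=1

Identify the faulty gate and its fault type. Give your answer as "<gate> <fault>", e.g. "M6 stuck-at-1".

Fault-free values for test 1 (x1=1, x2=0, x3=1): M1=1, M2=1, M3=0, M4=0, M5=1, M6=0, giving Y1=0, Y2=0. Observed Y1=1, Y2=0.
Test 1: faults giving observed Y1=1, Y2=0 are {M1 stuck-at-0, M1 inverted output, M3 stuck-at-1, M3 inverted output}.
Test 2 (x1=0, x2=1, x3=0): fault-free M1=0, M2=0, M3=1, M4=0, M5=0, M6=0 → Y1=1, Y2=0; observed Y1=0, Y2=0. Eliminates M1 stuck-at-0, M3 stuck-at-1.
Test 3 (x1=1, x2=1, x3=1): fault-free M1=1, M2=0, M3=0, M4=0, M5=0, M6=1 → Y1=0, Y2=1; observed Y1=1, Y2=1. Eliminates M3 inverted output.
Only M1 inverted output is consistent with every test.

M1 inverted output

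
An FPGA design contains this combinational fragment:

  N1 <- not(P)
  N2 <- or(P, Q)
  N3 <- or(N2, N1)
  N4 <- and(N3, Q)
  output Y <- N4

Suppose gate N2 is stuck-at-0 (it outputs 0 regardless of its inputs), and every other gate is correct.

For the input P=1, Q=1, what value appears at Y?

Propagate with N2 forced: N1=0, N2=0 [stuck-at-0], N3=0, N4=0.
So Y = 0. (Without the fault it would be 1.)

0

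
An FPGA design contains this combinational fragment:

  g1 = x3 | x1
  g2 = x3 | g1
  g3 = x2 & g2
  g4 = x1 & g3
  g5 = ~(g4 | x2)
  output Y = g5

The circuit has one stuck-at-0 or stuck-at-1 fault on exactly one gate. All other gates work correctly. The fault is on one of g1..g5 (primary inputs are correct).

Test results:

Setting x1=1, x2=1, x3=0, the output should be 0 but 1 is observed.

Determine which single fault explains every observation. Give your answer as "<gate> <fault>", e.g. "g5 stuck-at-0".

g5 stuck-at-1

Fault-free values for test 1 (x1=1, x2=1, x3=0): g1=1, g2=1, g3=1, g4=1, g5=0, giving Y=0. Observed 1.
Test 1: faults giving observed 1 are {g5 stuck-at-1}.
Only g5 stuck-at-1 is consistent with every test.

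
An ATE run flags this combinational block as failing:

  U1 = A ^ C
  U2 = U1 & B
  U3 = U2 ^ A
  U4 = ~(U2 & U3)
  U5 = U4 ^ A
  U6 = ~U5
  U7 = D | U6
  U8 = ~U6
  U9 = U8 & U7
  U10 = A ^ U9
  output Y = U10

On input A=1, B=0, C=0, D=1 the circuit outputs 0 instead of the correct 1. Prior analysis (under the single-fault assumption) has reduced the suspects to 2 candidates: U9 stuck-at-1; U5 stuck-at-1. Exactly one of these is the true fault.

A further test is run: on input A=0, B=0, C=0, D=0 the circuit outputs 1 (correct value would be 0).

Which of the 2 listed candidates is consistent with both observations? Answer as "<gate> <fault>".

Evaluate each candidate on input A=0, B=0, C=0, D=0:
  U9 stuck-at-1: U1=0, U2=0, U3=0, U4=1, U5=1, U6=0, U7=0, U8=1, U9=1 [stuck-at-1], U10=1 → 1 — matches
  U5 stuck-at-1: U1=0, U2=0, U3=0, U4=1, U5=1 [stuck-at-1], U6=0, U7=0, U8=1, U9=0, U10=0 → 0 — eliminated
Only U9 stuck-at-1 reproduces the observed 1.

U9 stuck-at-1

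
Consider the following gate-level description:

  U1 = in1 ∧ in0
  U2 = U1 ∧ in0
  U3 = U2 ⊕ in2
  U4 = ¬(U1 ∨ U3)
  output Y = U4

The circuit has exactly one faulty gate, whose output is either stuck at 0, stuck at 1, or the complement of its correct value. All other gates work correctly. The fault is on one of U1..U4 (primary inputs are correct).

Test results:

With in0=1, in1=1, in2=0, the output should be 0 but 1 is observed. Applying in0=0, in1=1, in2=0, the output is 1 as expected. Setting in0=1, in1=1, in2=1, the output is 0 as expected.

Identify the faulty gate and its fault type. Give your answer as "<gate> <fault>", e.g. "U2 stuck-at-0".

Fault-free values for test 1 (in0=1, in1=1, in2=0): U1=1, U2=1, U3=1, U4=0, giving Y=0. Observed 1.
Test 1: faults giving observed 1 are {U1 stuck-at-0, U1 inverted output, U4 stuck-at-1, U4 inverted output}.
Test 2 (in0=0, in1=1, in2=0): fault-free U1=0, U2=0, U3=0, U4=1 → 1; observed 1. Eliminates U1 inverted output, U4 inverted output.
Test 3 (in0=1, in1=1, in2=1): fault-free U1=1, U2=1, U3=0, U4=0 → 0; observed 0. Eliminates U4 stuck-at-1.
Only U1 stuck-at-0 is consistent with every test.

U1 stuck-at-0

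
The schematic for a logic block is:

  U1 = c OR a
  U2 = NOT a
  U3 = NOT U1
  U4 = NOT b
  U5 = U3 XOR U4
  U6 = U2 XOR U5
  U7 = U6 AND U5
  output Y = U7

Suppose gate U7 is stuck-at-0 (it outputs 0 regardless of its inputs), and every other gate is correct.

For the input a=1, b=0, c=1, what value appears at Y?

Propagate with U7 forced: U1=1, U2=0, U3=0, U4=1, U5=1, U6=1, U7=0 [stuck-at-0].
So Y = 0. (Without the fault it would be 1.)

0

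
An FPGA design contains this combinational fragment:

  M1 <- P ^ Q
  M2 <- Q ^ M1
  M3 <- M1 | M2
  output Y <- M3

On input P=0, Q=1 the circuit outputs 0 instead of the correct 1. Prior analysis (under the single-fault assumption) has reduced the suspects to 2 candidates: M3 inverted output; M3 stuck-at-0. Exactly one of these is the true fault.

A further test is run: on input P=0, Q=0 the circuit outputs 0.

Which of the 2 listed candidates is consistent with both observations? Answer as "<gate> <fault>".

M3 stuck-at-0

Evaluate each candidate on input P=0, Q=0:
  M3 inverted output: M1=0, M2=0, M3=1 [inverted output] → 1 — eliminated
  M3 stuck-at-0: M1=0, M2=0, M3=0 [stuck-at-0] → 0 — matches
Only M3 stuck-at-0 reproduces the observed 0.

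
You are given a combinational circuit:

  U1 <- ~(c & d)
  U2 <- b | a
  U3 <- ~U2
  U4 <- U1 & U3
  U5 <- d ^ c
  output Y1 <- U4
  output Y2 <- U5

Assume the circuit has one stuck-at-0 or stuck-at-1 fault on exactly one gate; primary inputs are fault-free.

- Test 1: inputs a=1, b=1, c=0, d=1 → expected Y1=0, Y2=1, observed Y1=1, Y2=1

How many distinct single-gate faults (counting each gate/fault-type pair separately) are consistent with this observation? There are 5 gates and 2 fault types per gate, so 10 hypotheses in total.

Fault-free: U1=1, U2=1, U3=0, U4=0, U5=1 → Y1=0, Y2=1. Observed Y1=1, Y2=1.
  U1 stuck-at-0: output Y1=0, Y2=1 ✗
  U1 stuck-at-1: output Y1=0, Y2=1 ✗
  U2 stuck-at-0: output Y1=1, Y2=1 ✓
  U2 stuck-at-1: output Y1=0, Y2=1 ✗
  U3 stuck-at-0: output Y1=0, Y2=1 ✗
  U3 stuck-at-1: output Y1=1, Y2=1 ✓
  U4 stuck-at-0: output Y1=0, Y2=1 ✗
  U4 stuck-at-1: output Y1=1, Y2=1 ✓
  U5 stuck-at-0: output Y1=0, Y2=0 ✗
  U5 stuck-at-1: output Y1=0, Y2=1 ✗
Consistent faults: {U2 stuck-at-0, U3 stuck-at-1, U4 stuck-at-1} — 3 in all.

3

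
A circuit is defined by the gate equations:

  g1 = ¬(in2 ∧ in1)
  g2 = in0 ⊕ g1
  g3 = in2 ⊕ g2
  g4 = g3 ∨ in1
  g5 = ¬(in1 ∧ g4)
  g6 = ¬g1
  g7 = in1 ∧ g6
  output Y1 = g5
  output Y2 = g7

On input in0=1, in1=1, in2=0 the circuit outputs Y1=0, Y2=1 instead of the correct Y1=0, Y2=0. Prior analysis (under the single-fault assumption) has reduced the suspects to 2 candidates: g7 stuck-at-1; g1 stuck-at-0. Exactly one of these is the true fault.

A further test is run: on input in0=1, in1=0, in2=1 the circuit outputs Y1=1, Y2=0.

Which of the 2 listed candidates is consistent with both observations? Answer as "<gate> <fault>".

g1 stuck-at-0

Evaluate each candidate on input in0=1, in1=0, in2=1:
  g7 stuck-at-1: g1=1, g2=0, g3=1, g4=1, g5=1, g6=0, g7=1 [stuck-at-1] → Y1=1, Y2=1 — eliminated
  g1 stuck-at-0: g1=0 [stuck-at-0], g2=1, g3=0, g4=0, g5=1, g6=1, g7=0 → Y1=1, Y2=0 — matches
Only g1 stuck-at-0 reproduces the observed Y1=1, Y2=0.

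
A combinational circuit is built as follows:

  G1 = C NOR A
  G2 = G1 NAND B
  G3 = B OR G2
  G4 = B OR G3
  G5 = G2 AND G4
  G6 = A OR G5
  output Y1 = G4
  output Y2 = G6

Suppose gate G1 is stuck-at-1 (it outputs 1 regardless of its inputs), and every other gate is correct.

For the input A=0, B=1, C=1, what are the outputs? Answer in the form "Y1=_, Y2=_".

Propagate with G1 forced: G1=1 [stuck-at-1], G2=0, G3=1, G4=1, G5=0, G6=0.
So the outputs are Y1=1, Y2=0. (Without the fault they would be Y1=1, Y2=1.)

Y1=1, Y2=0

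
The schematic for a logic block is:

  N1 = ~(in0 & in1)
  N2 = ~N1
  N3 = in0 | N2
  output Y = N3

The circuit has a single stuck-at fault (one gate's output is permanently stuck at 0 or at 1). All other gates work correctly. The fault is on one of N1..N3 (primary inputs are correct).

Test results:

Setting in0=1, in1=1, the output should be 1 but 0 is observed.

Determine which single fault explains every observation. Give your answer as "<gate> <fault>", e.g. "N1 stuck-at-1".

Fault-free values for test 1 (in0=1, in1=1): N1=0, N2=1, N3=1, giving Y=1. Observed 0.
Test 1: faults giving observed 0 are {N3 stuck-at-0}.
Only N3 stuck-at-0 is consistent with every test.

N3 stuck-at-0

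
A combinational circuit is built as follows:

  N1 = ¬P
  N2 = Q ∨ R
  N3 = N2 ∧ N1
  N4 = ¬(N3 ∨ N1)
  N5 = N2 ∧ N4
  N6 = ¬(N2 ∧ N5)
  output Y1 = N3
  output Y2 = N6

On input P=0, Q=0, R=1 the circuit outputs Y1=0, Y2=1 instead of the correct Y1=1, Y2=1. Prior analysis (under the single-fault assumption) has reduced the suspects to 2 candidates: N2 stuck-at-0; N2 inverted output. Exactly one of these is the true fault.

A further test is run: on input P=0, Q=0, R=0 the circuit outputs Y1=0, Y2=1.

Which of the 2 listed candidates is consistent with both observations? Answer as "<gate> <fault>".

N2 stuck-at-0

Evaluate each candidate on input P=0, Q=0, R=0:
  N2 stuck-at-0: N1=1, N2=0 [stuck-at-0], N3=0, N4=0, N5=0, N6=1 → Y1=0, Y2=1 — matches
  N2 inverted output: N1=1, N2=1 [inverted output], N3=1, N4=0, N5=0, N6=1 → Y1=1, Y2=1 — eliminated
Only N2 stuck-at-0 reproduces the observed Y1=0, Y2=1.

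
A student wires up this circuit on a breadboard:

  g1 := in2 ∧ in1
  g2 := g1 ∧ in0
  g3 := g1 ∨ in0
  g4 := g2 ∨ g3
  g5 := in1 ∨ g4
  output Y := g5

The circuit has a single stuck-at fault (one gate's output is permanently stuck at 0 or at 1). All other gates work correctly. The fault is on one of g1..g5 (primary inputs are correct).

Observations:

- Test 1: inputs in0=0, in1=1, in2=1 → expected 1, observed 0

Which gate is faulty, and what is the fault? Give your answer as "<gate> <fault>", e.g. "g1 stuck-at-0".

Fault-free values for test 1 (in0=0, in1=1, in2=1): g1=1, g2=0, g3=1, g4=1, g5=1, giving Y=1. Observed 0.
Test 1: faults giving observed 0 are {g5 stuck-at-0}.
Only g5 stuck-at-0 is consistent with every test.

g5 stuck-at-0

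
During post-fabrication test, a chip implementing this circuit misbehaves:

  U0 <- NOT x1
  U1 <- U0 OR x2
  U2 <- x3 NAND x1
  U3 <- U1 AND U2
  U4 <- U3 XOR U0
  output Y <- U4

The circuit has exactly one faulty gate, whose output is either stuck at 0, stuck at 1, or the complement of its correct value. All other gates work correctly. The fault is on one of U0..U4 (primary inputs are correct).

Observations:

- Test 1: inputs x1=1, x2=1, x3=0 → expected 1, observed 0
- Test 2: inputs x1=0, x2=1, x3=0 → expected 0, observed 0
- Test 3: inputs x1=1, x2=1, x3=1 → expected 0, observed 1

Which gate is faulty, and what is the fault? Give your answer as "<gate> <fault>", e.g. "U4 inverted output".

Fault-free values for test 1 (x1=1, x2=1, x3=0): U0=0, U1=1, U2=1, U3=1, U4=1, giving Y=1. Observed 0.
Test 1: faults giving observed 0 are {U0 stuck-at-1, U0 inverted output, U1 stuck-at-0, U1 inverted output, U2 stuck-at-0, U2 inverted output, U3 stuck-at-0, U3 inverted output, U4 stuck-at-0, U4 inverted output}.
Test 2 (x1=0, x2=1, x3=0): fault-free U0=1, U1=1, U2=1, U3=1, U4=0 → 0; observed 0. Eliminates U0 inverted output, U1 stuck-at-0, U1 inverted output, U2 stuck-at-0, U2 inverted output, U3 stuck-at-0, U3 inverted output, U4 inverted output.
Test 3 (x1=1, x2=1, x3=1): fault-free U0=0, U1=1, U2=0, U3=0, U4=0 → 0; observed 1. Eliminates U4 stuck-at-0.
Only U0 stuck-at-1 is consistent with every test.

U0 stuck-at-1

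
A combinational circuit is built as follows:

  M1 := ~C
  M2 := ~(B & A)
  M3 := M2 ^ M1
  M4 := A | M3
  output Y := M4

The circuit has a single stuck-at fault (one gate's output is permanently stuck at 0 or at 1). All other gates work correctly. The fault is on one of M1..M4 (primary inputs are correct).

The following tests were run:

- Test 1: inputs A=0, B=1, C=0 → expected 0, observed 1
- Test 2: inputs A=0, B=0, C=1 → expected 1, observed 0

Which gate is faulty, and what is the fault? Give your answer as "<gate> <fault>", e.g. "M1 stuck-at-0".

M2 stuck-at-0

Fault-free values for test 1 (A=0, B=1, C=0): M1=1, M2=1, M3=0, M4=0, giving Y=0. Observed 1.
Test 1: faults giving observed 1 are {M1 stuck-at-0, M2 stuck-at-0, M3 stuck-at-1, M4 stuck-at-1}.
Test 2 (A=0, B=0, C=1): fault-free M1=0, M2=1, M3=1, M4=1 → 1; observed 0. Eliminates M1 stuck-at-0, M3 stuck-at-1, M4 stuck-at-1.
Only M2 stuck-at-0 is consistent with every test.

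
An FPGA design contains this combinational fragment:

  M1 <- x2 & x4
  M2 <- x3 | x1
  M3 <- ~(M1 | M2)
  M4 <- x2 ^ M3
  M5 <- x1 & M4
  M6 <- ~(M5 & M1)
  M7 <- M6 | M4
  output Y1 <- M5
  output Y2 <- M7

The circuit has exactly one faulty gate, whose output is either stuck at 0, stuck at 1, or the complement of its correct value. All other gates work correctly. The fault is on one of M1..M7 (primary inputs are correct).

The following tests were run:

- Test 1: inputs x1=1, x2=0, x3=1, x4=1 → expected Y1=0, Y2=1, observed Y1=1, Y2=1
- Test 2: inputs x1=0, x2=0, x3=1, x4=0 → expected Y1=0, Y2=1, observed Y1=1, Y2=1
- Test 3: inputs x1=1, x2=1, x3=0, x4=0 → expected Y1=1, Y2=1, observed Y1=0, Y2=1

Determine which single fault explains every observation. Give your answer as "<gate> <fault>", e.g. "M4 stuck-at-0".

Fault-free values for test 1 (x1=1, x2=0, x3=1, x4=1): M1=0, M2=1, M3=0, M4=0, M5=0, M6=1, M7=1, giving Y1=0, Y2=1. Observed Y1=1, Y2=1.
Test 1: faults giving observed Y1=1, Y2=1 are {M2 stuck-at-0, M2 inverted output, M3 stuck-at-1, M3 inverted output, M4 stuck-at-1, M4 inverted output, M5 stuck-at-1, M5 inverted output}.
Test 2 (x1=0, x2=0, x3=1, x4=0): fault-free M1=0, M2=1, M3=0, M4=0, M5=0, M6=1, M7=1 → Y1=0, Y2=1; observed Y1=1, Y2=1. Eliminates M2 stuck-at-0, M2 inverted output, M3 stuck-at-1, M3 inverted output, M4 stuck-at-1, M4 inverted output.
Test 3 (x1=1, x2=1, x3=0, x4=0): fault-free M1=0, M2=1, M3=0, M4=1, M5=1, M6=1, M7=1 → Y1=1, Y2=1; observed Y1=0, Y2=1. Eliminates M5 stuck-at-1.
Only M5 inverted output is consistent with every test.

M5 inverted output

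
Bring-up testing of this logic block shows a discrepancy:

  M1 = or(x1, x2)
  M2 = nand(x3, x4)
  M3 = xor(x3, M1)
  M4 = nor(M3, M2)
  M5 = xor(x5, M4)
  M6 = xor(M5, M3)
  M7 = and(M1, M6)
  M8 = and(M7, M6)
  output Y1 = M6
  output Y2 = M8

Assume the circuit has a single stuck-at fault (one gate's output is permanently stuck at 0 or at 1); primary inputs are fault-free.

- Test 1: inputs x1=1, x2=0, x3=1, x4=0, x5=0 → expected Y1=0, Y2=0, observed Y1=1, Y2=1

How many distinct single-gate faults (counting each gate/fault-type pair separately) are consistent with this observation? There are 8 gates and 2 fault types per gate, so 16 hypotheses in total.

Fault-free: M1=1, M2=1, M3=0, M4=0, M5=0, M6=0, M7=0, M8=0 → Y1=0, Y2=0. Observed Y1=1, Y2=1.
  M1: none of the 2 fault types match ✗
  M2: stuck-at-0 ✓; others ✗
  M3: stuck-at-1 ✓; others ✗
  M4: stuck-at-1 ✓; others ✗
  M5: stuck-at-1 ✓; others ✗
  M6: stuck-at-1 ✓; others ✗
  M7: none of the 2 fault types match ✗
  M8: none of the 2 fault types match ✗
Consistent faults: {M2 stuck-at-0, M3 stuck-at-1, M4 stuck-at-1, M5 stuck-at-1, M6 stuck-at-1} — 5 in all.

5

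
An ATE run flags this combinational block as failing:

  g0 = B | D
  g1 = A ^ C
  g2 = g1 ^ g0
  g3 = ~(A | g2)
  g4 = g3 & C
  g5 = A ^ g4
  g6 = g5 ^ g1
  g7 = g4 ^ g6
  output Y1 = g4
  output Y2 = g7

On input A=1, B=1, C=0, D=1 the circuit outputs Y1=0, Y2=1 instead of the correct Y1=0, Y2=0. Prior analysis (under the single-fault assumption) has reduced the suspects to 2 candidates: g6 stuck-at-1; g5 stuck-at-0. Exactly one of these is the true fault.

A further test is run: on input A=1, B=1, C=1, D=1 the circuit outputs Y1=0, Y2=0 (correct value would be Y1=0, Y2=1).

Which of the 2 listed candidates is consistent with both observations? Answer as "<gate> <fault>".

Evaluate each candidate on input A=1, B=1, C=1, D=1:
  g6 stuck-at-1: g0=1, g1=0, g2=1, g3=0, g4=0, g5=1, g6=1 [stuck-at-1], g7=1 → Y1=0, Y2=1 — eliminated
  g5 stuck-at-0: g0=1, g1=0, g2=1, g3=0, g4=0, g5=0 [stuck-at-0], g6=0, g7=0 → Y1=0, Y2=0 — matches
Only g5 stuck-at-0 reproduces the observed Y1=0, Y2=0.

g5 stuck-at-0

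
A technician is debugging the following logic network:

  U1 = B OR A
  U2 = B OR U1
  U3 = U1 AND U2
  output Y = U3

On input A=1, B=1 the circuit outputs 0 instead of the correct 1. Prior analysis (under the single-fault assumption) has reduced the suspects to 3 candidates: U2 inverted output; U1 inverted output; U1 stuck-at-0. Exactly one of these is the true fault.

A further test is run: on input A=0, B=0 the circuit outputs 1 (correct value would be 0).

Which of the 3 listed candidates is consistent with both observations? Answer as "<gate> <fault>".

Evaluate each candidate on input A=0, B=0:
  U2 inverted output: U1=0, U2=1 [inverted output], U3=0 → 0 — eliminated
  U1 inverted output: U1=1 [inverted output], U2=1, U3=1 → 1 — matches
  U1 stuck-at-0: U1=0 [stuck-at-0], U2=0, U3=0 → 0 — eliminated
Only U1 inverted output reproduces the observed 1.

U1 inverted output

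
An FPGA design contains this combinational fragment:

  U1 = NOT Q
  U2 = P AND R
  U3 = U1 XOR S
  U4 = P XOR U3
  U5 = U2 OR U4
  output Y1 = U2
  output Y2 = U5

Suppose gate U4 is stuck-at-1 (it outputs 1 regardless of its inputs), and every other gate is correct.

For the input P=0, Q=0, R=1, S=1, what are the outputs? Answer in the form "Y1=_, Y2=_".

Propagate with U4 forced: U1=1, U2=0, U3=0, U4=1 [stuck-at-1], U5=1.
So the outputs are Y1=0, Y2=1. (Without the fault they would be Y1=0, Y2=0.)

Y1=0, Y2=1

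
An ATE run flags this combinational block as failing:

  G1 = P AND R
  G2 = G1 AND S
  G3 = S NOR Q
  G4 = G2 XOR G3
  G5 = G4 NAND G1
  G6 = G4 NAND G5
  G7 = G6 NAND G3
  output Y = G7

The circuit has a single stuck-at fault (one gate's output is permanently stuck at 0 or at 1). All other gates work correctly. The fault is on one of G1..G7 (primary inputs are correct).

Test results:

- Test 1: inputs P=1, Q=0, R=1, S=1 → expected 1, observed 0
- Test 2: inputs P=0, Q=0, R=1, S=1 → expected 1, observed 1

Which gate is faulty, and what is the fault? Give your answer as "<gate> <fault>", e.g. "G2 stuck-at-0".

G3 stuck-at-1

Fault-free values for test 1 (P=1, Q=0, R=1, S=1): G1=1, G2=1, G3=0, G4=1, G5=0, G6=1, G7=1, giving Y=1. Observed 0.
Test 1: faults giving observed 0 are {G3 stuck-at-1, G7 stuck-at-0}.
Test 2 (P=0, Q=0, R=1, S=1): fault-free G1=0, G2=0, G3=0, G4=0, G5=1, G6=1, G7=1 → 1; observed 1. Eliminates G7 stuck-at-0.
Only G3 stuck-at-1 is consistent with every test.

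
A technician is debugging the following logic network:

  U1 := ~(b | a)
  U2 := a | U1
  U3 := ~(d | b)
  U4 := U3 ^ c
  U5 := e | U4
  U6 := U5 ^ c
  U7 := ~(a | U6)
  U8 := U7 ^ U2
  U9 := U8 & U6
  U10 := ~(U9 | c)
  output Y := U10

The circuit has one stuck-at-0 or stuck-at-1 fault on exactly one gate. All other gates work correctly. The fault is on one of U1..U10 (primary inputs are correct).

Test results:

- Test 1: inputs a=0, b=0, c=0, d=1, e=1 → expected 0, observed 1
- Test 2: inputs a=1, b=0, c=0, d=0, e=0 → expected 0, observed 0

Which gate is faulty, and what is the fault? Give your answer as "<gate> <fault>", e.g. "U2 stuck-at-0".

Fault-free values for test 1 (a=0, b=0, c=0, d=1, e=1): U1=1, U2=1, U3=0, U4=0, U5=1, U6=1, U7=0, U8=1, U9=1, U10=0, giving Y=0. Observed 1.
Test 1: faults giving observed 1 are {U1 stuck-at-0, U2 stuck-at-0, U5 stuck-at-0, U6 stuck-at-0, U7 stuck-at-1, U8 stuck-at-0, U9 stuck-at-0, U10 stuck-at-1}.
Test 2 (a=1, b=0, c=0, d=0, e=0): fault-free U1=0, U2=1, U3=1, U4=1, U5=1, U6=1, U7=0, U8=1, U9=1, U10=0 → 0; observed 0. Eliminates U2 stuck-at-0, U5 stuck-at-0, U6 stuck-at-0, U7 stuck-at-1, U8 stuck-at-0, U9 stuck-at-0, U10 stuck-at-1.
Only U1 stuck-at-0 is consistent with every test.

U1 stuck-at-0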